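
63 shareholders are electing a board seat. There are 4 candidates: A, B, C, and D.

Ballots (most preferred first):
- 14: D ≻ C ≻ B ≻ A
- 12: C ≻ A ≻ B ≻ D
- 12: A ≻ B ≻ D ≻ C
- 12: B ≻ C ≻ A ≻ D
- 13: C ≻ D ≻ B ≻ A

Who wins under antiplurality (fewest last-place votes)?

B

Last-place votes: A 27, B 0, C 12, D 24.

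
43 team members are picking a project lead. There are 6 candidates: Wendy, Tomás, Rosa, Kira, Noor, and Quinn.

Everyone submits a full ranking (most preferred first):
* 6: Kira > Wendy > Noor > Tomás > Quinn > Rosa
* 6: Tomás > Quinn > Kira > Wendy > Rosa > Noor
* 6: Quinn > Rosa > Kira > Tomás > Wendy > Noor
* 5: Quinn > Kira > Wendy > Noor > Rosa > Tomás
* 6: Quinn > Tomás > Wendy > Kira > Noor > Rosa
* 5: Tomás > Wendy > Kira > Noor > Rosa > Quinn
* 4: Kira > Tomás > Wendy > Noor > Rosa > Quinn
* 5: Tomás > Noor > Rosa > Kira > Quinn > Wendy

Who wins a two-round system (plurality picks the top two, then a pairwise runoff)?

Round 1 first-place votes: Wendy 0, Tomás 16, Rosa 0, Kira 10, Noor 0, Quinn 17. Quinn and Tomás advance.
Runoff: Quinn is ranked above Tomás on 17 ballots, Tomás above Quinn on 26.

Tomás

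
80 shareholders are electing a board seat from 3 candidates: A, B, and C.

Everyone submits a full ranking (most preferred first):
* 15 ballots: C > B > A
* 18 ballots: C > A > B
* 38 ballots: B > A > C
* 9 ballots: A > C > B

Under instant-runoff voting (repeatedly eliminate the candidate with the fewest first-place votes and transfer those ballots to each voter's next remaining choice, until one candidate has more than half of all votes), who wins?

C

Round 1: A 9, B 38, C 33. A eliminated.
Round 2: B 38, C 42. C has a majority (≥41).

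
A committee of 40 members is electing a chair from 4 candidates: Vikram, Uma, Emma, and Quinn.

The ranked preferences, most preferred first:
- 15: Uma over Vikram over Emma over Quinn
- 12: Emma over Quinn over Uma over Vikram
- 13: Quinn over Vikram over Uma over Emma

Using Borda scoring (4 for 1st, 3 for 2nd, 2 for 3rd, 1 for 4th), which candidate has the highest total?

Uma

Vikram: 15×3 + 12×1 + 13×3 = 96
Uma: 15×4 + 12×2 + 13×2 = 110
Emma: 15×2 + 12×4 + 13×1 = 91
Quinn: 15×1 + 12×3 + 13×4 = 103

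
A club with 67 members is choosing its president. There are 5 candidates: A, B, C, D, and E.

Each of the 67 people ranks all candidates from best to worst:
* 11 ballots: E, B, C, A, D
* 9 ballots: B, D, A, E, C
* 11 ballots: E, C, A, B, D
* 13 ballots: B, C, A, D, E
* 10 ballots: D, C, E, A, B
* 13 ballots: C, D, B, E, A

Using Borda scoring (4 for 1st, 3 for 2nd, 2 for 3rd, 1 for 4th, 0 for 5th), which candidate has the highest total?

A: 11×1 + 9×2 + 11×2 + 13×2 + 10×1 + 13×0 = 87
B: 11×3 + 9×4 + 11×1 + 13×4 + 10×0 + 13×2 = 158
C: 11×2 + 9×0 + 11×3 + 13×3 + 10×3 + 13×4 = 176
D: 11×0 + 9×3 + 11×0 + 13×1 + 10×4 + 13×3 = 119
E: 11×4 + 9×1 + 11×4 + 13×0 + 10×2 + 13×1 = 130

C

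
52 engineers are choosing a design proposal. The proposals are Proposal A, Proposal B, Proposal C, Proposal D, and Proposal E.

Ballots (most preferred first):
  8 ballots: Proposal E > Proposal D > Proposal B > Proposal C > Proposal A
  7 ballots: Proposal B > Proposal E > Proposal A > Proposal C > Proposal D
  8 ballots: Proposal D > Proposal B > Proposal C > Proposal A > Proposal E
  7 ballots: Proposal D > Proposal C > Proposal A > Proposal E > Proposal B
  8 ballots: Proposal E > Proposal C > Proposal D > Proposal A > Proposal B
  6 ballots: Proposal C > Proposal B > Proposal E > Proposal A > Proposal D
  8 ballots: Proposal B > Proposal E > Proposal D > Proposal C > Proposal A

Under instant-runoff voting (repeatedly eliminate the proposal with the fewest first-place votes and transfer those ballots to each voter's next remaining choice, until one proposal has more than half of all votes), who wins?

Round 1: Proposal A 0, Proposal B 15, Proposal C 6, Proposal D 15, Proposal E 16. Proposal A eliminated.
Round 2: Proposal B 15, Proposal C 6, Proposal D 15, Proposal E 16. Proposal C eliminated.
Round 3: Proposal B 21, Proposal D 15, Proposal E 16. Proposal D eliminated.
Round 4: Proposal B 29, Proposal E 23. Proposal B has a majority (≥27).

Proposal B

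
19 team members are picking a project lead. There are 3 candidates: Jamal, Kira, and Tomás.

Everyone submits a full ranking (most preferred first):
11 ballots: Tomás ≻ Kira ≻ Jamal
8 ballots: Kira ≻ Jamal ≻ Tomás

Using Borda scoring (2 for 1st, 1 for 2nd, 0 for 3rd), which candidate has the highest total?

Kira

Jamal: 11×0 + 8×1 = 8
Kira: 11×1 + 8×2 = 27
Tomás: 11×2 + 8×0 = 22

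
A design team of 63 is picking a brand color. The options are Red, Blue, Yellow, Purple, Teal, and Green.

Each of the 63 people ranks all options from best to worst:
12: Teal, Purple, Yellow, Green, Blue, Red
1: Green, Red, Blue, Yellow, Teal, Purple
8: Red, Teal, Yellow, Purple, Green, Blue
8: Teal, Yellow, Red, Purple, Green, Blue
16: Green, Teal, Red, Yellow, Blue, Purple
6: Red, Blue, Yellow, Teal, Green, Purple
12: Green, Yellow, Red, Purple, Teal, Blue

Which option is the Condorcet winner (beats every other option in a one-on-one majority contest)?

Teal

Teal vs Red: 36–27
Teal vs Blue: 56–7
Teal vs Yellow: 44–19
Teal vs Purple: 51–12
Teal vs Green: 34–29
Teal beats every other option.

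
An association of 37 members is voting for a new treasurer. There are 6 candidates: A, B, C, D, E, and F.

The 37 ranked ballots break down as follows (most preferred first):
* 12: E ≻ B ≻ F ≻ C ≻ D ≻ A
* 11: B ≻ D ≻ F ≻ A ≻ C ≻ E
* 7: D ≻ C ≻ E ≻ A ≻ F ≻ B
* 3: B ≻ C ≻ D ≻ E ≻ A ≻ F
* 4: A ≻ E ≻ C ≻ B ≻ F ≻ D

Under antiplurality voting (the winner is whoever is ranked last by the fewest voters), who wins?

C

Last-place votes: A 12, B 7, C 0, D 4, E 11, F 3.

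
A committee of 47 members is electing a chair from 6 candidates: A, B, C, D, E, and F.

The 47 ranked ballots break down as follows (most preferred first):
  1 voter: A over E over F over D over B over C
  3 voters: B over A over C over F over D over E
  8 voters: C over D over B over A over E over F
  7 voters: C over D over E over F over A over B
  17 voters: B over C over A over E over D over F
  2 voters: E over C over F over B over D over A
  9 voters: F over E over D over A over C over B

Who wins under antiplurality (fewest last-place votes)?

Last-place votes: A 2, B 16, C 1, D 0, E 3, F 25.

D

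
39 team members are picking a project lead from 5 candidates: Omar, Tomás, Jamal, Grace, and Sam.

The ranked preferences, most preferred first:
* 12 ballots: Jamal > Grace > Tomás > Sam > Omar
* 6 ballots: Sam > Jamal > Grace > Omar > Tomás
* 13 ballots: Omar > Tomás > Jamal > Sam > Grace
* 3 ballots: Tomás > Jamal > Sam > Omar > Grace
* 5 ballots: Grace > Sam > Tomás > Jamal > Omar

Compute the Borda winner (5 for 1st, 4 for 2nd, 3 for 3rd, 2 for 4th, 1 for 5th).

Omar: 12×1 + 6×2 + 13×5 + 3×2 + 5×1 = 100
Tomás: 12×3 + 6×1 + 13×4 + 3×5 + 5×3 = 124
Jamal: 12×5 + 6×4 + 13×3 + 3×4 + 5×2 = 145
Grace: 12×4 + 6×3 + 13×1 + 3×1 + 5×5 = 107
Sam: 12×2 + 6×5 + 13×2 + 3×3 + 5×4 = 109

Jamal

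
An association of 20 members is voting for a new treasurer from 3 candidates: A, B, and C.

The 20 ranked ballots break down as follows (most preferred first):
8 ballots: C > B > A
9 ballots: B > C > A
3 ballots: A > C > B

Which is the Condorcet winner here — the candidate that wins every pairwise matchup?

C vs A: 17–3
C vs B: 11–9
C beats every other candidate.

C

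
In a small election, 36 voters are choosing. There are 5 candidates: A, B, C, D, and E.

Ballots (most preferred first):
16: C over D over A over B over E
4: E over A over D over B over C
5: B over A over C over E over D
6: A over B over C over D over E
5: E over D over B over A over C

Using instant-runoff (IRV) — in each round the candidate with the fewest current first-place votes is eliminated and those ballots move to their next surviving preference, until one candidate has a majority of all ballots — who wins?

A

Round 1: A 6, B 5, C 16, D 0, E 9. D eliminated.
Round 2: A 6, B 5, C 16, E 9. B eliminated.
Round 3: A 11, C 16, E 9. E eliminated.
Round 4: A 20, C 16. A has a majority (≥19).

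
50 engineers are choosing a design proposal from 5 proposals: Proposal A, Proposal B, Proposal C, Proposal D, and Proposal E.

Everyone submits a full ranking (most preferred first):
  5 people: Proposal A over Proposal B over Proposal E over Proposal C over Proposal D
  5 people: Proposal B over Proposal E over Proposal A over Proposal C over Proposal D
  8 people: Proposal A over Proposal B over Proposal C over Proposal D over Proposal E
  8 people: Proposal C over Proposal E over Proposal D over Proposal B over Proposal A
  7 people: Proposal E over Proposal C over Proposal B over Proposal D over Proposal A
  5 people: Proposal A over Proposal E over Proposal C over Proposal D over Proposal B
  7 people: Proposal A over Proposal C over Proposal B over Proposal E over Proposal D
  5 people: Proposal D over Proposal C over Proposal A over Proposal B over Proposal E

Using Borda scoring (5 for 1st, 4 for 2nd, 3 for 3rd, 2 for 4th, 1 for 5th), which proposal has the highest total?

Proposal C

Proposal A: 5×5 + 5×3 + 8×5 + 8×1 + 7×1 + 5×5 + 7×5 + 5×3 = 170
Proposal B: 5×4 + 5×5 + 8×4 + 8×2 + 7×3 + 5×1 + 7×3 + 5×2 = 150
Proposal C: 5×2 + 5×2 + 8×3 + 8×5 + 7×4 + 5×3 + 7×4 + 5×4 = 175
Proposal D: 5×1 + 5×1 + 8×2 + 8×3 + 7×2 + 5×2 + 7×1 + 5×5 = 106
Proposal E: 5×3 + 5×4 + 8×1 + 8×4 + 7×5 + 5×4 + 7×2 + 5×1 = 149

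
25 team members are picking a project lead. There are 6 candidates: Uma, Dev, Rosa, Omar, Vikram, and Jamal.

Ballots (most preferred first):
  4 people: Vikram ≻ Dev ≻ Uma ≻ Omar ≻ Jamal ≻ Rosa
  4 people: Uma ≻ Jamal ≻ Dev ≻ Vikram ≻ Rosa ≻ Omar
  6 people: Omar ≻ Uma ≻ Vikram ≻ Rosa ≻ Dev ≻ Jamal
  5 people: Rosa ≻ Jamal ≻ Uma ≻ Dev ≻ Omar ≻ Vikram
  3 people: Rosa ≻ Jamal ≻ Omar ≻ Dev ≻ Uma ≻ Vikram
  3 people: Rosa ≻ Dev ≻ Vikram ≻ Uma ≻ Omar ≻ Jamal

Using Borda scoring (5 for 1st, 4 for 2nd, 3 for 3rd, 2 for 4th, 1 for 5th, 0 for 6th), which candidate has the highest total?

Uma: 4×3 + 4×5 + 6×4 + 5×3 + 3×1 + 3×2 = 80
Dev: 4×4 + 4×3 + 6×1 + 5×2 + 3×2 + 3×4 = 62
Rosa: 4×0 + 4×1 + 6×2 + 5×5 + 3×5 + 3×5 = 71
Omar: 4×2 + 4×0 + 6×5 + 5×1 + 3×3 + 3×1 = 55
Vikram: 4×5 + 4×2 + 6×3 + 5×0 + 3×0 + 3×3 = 55
Jamal: 4×1 + 4×4 + 6×0 + 5×4 + 3×4 + 3×0 = 52

Uma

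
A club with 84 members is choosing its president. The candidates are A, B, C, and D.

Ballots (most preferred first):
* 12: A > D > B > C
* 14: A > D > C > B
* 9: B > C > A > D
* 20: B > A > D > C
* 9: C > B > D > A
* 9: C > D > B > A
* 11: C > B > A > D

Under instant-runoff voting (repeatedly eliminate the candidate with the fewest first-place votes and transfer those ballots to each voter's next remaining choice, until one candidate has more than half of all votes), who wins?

Round 1: A 26, B 29, C 29, D 0. D eliminated.
Round 2: A 26, B 29, C 29. A eliminated.
Round 3: B 41, C 43. C has a majority (≥43).

C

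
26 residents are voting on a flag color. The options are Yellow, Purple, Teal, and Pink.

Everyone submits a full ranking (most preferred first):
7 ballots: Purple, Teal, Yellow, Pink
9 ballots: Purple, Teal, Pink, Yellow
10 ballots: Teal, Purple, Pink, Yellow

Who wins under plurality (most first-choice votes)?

Purple

First-place votes: Yellow 0, Purple 16, Teal 10, Pink 0.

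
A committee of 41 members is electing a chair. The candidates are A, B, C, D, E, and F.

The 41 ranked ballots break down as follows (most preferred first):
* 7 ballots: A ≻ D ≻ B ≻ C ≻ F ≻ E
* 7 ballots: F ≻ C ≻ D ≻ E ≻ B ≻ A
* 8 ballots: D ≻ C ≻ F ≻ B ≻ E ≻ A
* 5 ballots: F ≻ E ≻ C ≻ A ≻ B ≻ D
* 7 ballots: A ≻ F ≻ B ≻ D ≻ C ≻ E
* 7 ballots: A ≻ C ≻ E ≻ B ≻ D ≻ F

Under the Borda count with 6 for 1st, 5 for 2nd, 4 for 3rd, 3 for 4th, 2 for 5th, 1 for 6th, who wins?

C

A: 7×6 + 7×1 + 8×1 + 5×3 + 7×6 + 7×6 = 156
B: 7×4 + 7×2 + 8×3 + 5×2 + 7×4 + 7×3 = 125
C: 7×3 + 7×5 + 8×5 + 5×4 + 7×2 + 7×5 = 165
D: 7×5 + 7×4 + 8×6 + 5×1 + 7×3 + 7×2 = 151
E: 7×1 + 7×3 + 8×2 + 5×5 + 7×1 + 7×4 = 104
F: 7×2 + 7×6 + 8×4 + 5×6 + 7×5 + 7×1 = 160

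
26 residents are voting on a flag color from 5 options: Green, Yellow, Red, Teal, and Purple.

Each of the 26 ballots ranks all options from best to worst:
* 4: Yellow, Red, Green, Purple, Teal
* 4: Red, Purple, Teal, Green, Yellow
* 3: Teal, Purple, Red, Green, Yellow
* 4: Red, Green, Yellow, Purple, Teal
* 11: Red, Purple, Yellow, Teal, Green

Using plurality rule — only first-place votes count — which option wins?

Red

First-place votes: Green 0, Yellow 4, Red 19, Teal 3, Purple 0.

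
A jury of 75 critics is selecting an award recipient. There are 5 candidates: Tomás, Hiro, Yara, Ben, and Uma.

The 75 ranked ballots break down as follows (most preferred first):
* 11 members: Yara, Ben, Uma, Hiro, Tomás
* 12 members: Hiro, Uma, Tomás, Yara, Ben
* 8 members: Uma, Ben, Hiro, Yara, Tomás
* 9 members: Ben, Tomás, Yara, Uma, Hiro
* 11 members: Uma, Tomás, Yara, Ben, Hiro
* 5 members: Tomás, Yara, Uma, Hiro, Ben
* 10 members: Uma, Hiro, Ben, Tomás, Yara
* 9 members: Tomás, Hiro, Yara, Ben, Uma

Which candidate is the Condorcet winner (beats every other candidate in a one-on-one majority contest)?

Uma vs Tomás: 52–23
Uma vs Hiro: 54–21
Uma vs Yara: 41–34
Uma vs Ben: 46–29
Uma beats every other candidate.

Uma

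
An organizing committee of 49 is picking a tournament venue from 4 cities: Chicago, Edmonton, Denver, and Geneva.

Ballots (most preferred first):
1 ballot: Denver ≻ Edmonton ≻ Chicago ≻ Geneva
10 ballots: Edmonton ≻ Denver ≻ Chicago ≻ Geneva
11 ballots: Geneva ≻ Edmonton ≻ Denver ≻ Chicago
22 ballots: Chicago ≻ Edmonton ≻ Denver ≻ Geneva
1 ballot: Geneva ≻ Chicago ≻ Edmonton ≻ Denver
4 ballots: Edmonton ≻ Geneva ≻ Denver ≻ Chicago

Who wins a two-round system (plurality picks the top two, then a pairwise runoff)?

Round 1 first-place votes: Chicago 22, Edmonton 14, Denver 1, Geneva 12. Chicago and Edmonton advance.
Runoff: Chicago is ranked above Edmonton on 23 ballots, Edmonton above Chicago on 26.

Edmonton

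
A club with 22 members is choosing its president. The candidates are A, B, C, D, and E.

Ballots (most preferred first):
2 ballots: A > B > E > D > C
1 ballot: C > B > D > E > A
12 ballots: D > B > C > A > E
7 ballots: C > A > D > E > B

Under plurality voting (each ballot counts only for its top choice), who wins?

First-place votes: A 2, B 0, C 8, D 12, E 0.

D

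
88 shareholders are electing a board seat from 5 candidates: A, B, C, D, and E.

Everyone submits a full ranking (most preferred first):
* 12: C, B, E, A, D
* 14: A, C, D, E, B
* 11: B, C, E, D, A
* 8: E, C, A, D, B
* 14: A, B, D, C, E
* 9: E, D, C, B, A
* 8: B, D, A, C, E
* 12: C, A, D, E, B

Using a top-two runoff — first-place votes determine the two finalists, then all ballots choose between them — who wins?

Round 1 first-place votes: A 28, B 19, C 24, D 0, E 17. A and C advance.
Runoff: A is ranked above C on 36 ballots, C above A on 52.

C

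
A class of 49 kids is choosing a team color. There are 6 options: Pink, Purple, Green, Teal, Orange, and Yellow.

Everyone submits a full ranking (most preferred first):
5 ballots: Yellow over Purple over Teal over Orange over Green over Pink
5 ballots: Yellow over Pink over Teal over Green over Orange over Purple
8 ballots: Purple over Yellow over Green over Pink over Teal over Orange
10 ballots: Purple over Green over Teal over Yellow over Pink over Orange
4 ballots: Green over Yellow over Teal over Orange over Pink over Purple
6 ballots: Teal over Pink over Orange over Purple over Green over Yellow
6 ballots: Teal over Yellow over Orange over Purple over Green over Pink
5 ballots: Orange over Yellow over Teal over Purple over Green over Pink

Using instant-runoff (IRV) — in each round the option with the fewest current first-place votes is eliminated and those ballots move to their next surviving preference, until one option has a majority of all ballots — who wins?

Round 1: Pink 0, Purple 18, Green 4, Teal 12, Orange 5, Yellow 10. Pink eliminated.
Round 2: Purple 18, Green 4, Teal 12, Orange 5, Yellow 10. Green eliminated.
Round 3: Purple 18, Teal 12, Orange 5, Yellow 14. Orange eliminated.
Round 4: Purple 18, Teal 12, Yellow 19. Teal eliminated.
Round 5: Purple 24, Yellow 25. Yellow has a majority (≥25).

Yellow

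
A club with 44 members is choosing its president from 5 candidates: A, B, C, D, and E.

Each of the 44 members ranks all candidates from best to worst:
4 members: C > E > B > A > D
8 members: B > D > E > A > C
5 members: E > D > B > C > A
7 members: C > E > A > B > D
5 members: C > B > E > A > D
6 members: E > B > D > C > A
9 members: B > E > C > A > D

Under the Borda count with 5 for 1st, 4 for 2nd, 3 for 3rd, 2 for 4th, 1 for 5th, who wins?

E

A: 4×2 + 8×2 + 5×1 + 7×3 + 5×2 + 6×1 + 9×2 = 84
B: 4×3 + 8×5 + 5×3 + 7×2 + 5×4 + 6×4 + 9×5 = 170
C: 4×5 + 8×1 + 5×2 + 7×5 + 5×5 + 6×2 + 9×3 = 137
D: 4×1 + 8×4 + 5×4 + 7×1 + 5×1 + 6×3 + 9×1 = 95
E: 4×4 + 8×3 + 5×5 + 7×4 + 5×3 + 6×5 + 9×4 = 174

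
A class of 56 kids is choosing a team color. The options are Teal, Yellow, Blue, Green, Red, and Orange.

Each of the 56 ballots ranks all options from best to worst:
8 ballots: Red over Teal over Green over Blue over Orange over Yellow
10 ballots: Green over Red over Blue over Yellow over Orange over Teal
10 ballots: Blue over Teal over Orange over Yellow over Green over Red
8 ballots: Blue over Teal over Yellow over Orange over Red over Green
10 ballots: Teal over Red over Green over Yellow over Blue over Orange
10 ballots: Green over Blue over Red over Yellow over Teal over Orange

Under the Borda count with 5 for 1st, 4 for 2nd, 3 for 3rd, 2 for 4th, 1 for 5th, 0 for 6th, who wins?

Teal: 8×4 + 10×0 + 10×4 + 8×4 + 10×5 + 10×1 = 164
Yellow: 8×0 + 10×2 + 10×2 + 8×3 + 10×2 + 10×2 = 104
Blue: 8×2 + 10×3 + 10×5 + 8×5 + 10×1 + 10×4 = 186
Green: 8×3 + 10×5 + 10×1 + 8×0 + 10×3 + 10×5 = 164
Red: 8×5 + 10×4 + 10×0 + 8×1 + 10×4 + 10×3 = 158
Orange: 8×1 + 10×1 + 10×3 + 8×2 + 10×0 + 10×0 = 64

Blue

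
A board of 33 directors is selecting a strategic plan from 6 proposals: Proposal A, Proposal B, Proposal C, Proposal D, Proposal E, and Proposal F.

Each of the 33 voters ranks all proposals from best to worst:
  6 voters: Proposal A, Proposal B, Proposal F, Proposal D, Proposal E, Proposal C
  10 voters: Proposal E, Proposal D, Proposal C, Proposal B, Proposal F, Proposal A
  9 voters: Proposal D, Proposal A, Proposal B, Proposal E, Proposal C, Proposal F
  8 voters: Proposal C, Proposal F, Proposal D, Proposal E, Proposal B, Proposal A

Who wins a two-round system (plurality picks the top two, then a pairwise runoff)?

Proposal D

Round 1 first-place votes: Proposal A 6, Proposal B 0, Proposal C 8, Proposal D 9, Proposal E 10, Proposal F 0. Proposal E and Proposal D advance.
Runoff: Proposal E is ranked above Proposal D on 10 ballots, Proposal D above Proposal E on 23.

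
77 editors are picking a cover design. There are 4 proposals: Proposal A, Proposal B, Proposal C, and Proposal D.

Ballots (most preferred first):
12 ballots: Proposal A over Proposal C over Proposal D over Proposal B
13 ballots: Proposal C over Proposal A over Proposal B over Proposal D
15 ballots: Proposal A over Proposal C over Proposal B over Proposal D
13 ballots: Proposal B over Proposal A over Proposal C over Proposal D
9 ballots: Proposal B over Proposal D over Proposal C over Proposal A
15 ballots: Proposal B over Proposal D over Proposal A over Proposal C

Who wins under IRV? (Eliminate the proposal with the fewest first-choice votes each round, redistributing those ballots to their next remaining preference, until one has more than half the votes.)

Round 1: Proposal A 27, Proposal B 37, Proposal C 13, Proposal D 0. Proposal D eliminated.
Round 2: Proposal A 27, Proposal B 37, Proposal C 13. Proposal C eliminated.
Round 3: Proposal A 40, Proposal B 37. Proposal A has a majority (≥39).

Proposal A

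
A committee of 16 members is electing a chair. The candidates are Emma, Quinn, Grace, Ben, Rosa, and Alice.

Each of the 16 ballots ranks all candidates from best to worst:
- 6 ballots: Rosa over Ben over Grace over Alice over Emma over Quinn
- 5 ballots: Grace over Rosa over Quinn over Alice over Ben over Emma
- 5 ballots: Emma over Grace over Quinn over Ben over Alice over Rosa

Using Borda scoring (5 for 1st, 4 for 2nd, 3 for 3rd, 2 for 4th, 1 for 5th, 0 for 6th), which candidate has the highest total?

Emma: 6×1 + 5×0 + 5×5 = 31
Quinn: 6×0 + 5×3 + 5×3 = 30
Grace: 6×3 + 5×5 + 5×4 = 63
Ben: 6×4 + 5×1 + 5×2 = 39
Rosa: 6×5 + 5×4 + 5×0 = 50
Alice: 6×2 + 5×2 + 5×1 = 27

Grace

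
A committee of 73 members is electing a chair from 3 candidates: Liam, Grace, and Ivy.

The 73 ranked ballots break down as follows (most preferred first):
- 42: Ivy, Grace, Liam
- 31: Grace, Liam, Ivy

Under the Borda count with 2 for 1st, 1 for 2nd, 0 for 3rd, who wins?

Liam: 42×0 + 31×1 = 31
Grace: 42×1 + 31×2 = 104
Ivy: 42×2 + 31×0 = 84

Grace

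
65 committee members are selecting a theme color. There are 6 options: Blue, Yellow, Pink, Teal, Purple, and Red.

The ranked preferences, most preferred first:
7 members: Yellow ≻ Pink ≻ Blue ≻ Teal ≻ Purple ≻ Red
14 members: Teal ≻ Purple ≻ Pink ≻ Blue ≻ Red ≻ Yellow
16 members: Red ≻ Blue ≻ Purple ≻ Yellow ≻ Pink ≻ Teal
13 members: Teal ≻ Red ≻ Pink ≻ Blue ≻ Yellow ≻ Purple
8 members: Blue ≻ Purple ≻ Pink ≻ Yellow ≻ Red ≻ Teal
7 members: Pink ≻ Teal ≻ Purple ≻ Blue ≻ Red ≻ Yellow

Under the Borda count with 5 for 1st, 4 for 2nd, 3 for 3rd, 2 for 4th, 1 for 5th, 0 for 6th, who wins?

Blue

Blue: 7×3 + 14×2 + 16×4 + 13×2 + 8×5 + 7×2 = 193
Yellow: 7×5 + 14×0 + 16×2 + 13×1 + 8×2 + 7×0 = 96
Pink: 7×4 + 14×3 + 16×1 + 13×3 + 8×3 + 7×5 = 184
Teal: 7×2 + 14×5 + 16×0 + 13×5 + 8×0 + 7×4 = 177
Purple: 7×1 + 14×4 + 16×3 + 13×0 + 8×4 + 7×3 = 164
Red: 7×0 + 14×1 + 16×5 + 13×4 + 8×1 + 7×1 = 161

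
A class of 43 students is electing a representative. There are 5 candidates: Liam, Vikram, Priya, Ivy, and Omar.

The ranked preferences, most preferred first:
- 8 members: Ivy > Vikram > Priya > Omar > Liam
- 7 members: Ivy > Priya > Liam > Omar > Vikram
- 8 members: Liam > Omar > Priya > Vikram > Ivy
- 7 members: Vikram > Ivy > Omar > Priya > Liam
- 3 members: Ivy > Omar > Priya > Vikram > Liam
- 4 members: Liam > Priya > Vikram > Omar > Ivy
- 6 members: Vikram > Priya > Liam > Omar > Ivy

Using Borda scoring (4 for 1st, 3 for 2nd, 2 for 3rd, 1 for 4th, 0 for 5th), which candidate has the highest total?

Priya

Liam: 8×0 + 7×2 + 8×4 + 7×0 + 3×0 + 4×4 + 6×2 = 74
Vikram: 8×3 + 7×0 + 8×1 + 7×4 + 3×1 + 4×2 + 6×4 = 95
Priya: 8×2 + 7×3 + 8×2 + 7×1 + 3×2 + 4×3 + 6×3 = 96
Ivy: 8×4 + 7×4 + 8×0 + 7×3 + 3×4 + 4×0 + 6×0 = 93
Omar: 8×1 + 7×1 + 8×3 + 7×2 + 3×3 + 4×1 + 6×1 = 72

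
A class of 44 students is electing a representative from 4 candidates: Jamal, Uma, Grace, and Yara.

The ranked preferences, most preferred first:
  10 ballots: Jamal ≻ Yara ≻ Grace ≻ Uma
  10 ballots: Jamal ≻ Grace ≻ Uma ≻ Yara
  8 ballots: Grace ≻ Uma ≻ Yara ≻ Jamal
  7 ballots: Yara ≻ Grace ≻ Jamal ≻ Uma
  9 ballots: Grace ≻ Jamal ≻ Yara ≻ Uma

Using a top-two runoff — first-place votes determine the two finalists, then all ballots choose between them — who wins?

Grace

Round 1 first-place votes: Jamal 20, Uma 0, Grace 17, Yara 7. Jamal and Grace advance.
Runoff: Jamal is ranked above Grace on 20 ballots, Grace above Jamal on 24.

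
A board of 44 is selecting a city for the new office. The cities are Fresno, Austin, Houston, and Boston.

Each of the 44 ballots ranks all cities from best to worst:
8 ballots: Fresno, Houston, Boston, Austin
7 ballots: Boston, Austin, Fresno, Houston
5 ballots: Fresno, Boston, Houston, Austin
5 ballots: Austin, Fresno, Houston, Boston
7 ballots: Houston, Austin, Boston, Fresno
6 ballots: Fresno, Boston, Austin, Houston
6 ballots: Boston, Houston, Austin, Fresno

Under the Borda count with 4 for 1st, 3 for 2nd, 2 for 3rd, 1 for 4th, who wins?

Boston

Fresno: 8×4 + 7×2 + 5×4 + 5×3 + 7×1 + 6×4 + 6×1 = 118
Austin: 8×1 + 7×3 + 5×1 + 5×4 + 7×3 + 6×2 + 6×2 = 99
Houston: 8×3 + 7×1 + 5×2 + 5×2 + 7×4 + 6×1 + 6×3 = 103
Boston: 8×2 + 7×4 + 5×3 + 5×1 + 7×2 + 6×3 + 6×4 = 120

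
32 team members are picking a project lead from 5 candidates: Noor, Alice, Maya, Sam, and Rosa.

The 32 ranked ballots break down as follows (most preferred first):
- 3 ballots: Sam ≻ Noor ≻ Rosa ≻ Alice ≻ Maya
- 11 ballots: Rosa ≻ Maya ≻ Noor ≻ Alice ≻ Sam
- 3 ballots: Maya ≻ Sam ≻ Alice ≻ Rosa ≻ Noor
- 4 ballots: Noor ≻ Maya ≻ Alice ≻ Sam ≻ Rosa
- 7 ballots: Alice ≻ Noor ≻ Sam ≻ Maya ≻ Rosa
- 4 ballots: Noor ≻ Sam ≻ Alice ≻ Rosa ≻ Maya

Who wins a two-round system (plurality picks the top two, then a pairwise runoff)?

Noor

Round 1 first-place votes: Noor 8, Alice 7, Maya 3, Sam 3, Rosa 11. Rosa and Noor advance.
Runoff: Rosa is ranked above Noor on 14 ballots, Noor above Rosa on 18.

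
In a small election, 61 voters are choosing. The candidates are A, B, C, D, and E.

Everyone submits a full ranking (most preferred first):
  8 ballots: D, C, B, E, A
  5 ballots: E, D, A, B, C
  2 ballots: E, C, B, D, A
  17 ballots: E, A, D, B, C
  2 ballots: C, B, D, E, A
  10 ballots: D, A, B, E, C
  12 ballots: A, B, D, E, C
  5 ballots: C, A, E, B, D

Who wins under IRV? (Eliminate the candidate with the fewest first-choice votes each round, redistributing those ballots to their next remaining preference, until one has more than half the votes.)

Round 1: A 12, B 0, C 7, D 18, E 24. B eliminated.
Round 2: A 12, C 7, D 18, E 24. C eliminated.
Round 3: A 17, D 20, E 24. A eliminated.
Round 4: D 32, E 29. D has a majority (≥31).

D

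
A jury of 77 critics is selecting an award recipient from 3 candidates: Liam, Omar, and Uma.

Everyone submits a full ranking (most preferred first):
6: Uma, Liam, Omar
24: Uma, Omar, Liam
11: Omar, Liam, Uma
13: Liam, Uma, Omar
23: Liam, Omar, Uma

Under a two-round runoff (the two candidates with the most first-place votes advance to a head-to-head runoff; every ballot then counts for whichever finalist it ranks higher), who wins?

Liam

Round 1 first-place votes: Liam 36, Omar 11, Uma 30. Liam and Uma advance.
Runoff: Liam is ranked above Uma on 47 ballots, Uma above Liam on 30.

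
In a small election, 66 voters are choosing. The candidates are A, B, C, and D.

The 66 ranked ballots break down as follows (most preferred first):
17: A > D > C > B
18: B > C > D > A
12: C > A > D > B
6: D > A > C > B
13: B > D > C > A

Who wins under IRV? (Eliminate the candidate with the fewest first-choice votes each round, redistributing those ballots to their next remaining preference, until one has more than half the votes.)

A

Round 1: A 17, B 31, C 12, D 6. D eliminated.
Round 2: A 23, B 31, C 12. C eliminated.
Round 3: A 35, B 31. A has a majority (≥34).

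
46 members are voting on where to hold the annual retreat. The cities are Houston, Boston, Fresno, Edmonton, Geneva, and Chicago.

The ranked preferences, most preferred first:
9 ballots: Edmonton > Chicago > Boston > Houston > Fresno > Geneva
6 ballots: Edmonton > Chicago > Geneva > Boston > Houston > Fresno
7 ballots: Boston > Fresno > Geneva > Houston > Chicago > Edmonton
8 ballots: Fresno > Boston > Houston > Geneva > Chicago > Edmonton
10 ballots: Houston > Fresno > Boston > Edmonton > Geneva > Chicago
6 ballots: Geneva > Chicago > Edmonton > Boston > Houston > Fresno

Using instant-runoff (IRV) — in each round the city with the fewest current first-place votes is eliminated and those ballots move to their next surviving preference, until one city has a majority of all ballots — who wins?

Fresno

Round 1: Houston 10, Boston 7, Fresno 8, Edmonton 15, Geneva 6, Chicago 0. Chicago eliminated.
Round 2: Houston 10, Boston 7, Fresno 8, Edmonton 15, Geneva 6. Geneva eliminated.
Round 3: Houston 10, Boston 7, Fresno 8, Edmonton 21. Boston eliminated.
Round 4: Houston 10, Fresno 15, Edmonton 21. Houston eliminated.
Round 5: Fresno 25, Edmonton 21. Fresno has a majority (≥24).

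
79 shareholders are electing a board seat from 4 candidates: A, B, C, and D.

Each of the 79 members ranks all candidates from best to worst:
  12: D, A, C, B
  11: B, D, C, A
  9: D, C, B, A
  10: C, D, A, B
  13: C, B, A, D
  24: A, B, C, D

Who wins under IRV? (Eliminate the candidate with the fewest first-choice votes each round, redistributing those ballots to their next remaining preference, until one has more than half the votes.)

D

Round 1: A 24, B 11, C 23, D 21. B eliminated.
Round 2: A 24, C 23, D 32. C eliminated.
Round 3: A 37, D 42. D has a majority (≥40).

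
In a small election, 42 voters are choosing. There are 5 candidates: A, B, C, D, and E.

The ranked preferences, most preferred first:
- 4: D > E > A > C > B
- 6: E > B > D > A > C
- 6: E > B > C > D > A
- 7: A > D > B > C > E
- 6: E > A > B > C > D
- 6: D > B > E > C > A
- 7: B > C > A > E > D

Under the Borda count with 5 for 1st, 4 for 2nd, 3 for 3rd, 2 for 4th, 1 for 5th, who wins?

B

A: 4×3 + 6×2 + 6×1 + 7×5 + 6×4 + 6×1 + 7×3 = 116
B: 4×1 + 6×4 + 6×4 + 7×3 + 6×3 + 6×4 + 7×5 = 150
C: 4×2 + 6×1 + 6×3 + 7×2 + 6×2 + 6×2 + 7×4 = 98
D: 4×5 + 6×3 + 6×2 + 7×4 + 6×1 + 6×5 + 7×1 = 121
E: 4×4 + 6×5 + 6×5 + 7×1 + 6×5 + 6×3 + 7×2 = 145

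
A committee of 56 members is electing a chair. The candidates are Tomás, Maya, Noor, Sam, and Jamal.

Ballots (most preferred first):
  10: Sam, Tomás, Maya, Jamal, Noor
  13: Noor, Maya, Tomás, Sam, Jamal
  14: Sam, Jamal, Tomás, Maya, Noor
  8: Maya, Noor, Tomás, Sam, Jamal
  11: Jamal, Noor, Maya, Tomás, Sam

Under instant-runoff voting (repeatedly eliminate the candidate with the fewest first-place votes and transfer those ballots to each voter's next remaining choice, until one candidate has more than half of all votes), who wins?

Noor

Round 1: Tomás 0, Maya 8, Noor 13, Sam 24, Jamal 11. Tomás eliminated.
Round 2: Maya 8, Noor 13, Sam 24, Jamal 11. Maya eliminated.
Round 3: Noor 21, Sam 24, Jamal 11. Jamal eliminated.
Round 4: Noor 32, Sam 24. Noor has a majority (≥29).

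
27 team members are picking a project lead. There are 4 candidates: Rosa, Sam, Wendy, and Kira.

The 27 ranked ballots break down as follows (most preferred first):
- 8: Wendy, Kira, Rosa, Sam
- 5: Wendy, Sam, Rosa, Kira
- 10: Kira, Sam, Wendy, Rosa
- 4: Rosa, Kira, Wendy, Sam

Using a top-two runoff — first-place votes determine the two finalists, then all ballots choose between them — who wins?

Round 1 first-place votes: Rosa 4, Sam 0, Wendy 13, Kira 10. Wendy and Kira advance.
Runoff: Wendy is ranked above Kira on 13 ballots, Kira above Wendy on 14.

Kira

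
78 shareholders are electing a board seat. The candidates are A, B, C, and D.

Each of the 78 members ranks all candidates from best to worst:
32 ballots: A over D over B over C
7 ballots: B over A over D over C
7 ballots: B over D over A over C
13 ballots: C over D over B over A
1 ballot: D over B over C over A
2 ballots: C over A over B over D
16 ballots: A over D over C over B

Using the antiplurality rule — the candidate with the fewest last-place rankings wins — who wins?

Last-place votes: A 14, B 16, C 46, D 2.

D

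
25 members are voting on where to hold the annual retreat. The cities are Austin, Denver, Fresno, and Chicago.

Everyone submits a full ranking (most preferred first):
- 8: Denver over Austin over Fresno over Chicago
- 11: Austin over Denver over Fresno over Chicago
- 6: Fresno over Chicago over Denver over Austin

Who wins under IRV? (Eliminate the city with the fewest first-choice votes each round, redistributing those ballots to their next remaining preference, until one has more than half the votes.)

Round 1: Austin 11, Denver 8, Fresno 6, Chicago 0. Chicago eliminated.
Round 2: Austin 11, Denver 8, Fresno 6. Fresno eliminated.
Round 3: Austin 11, Denver 14. Denver has a majority (≥13).

Denver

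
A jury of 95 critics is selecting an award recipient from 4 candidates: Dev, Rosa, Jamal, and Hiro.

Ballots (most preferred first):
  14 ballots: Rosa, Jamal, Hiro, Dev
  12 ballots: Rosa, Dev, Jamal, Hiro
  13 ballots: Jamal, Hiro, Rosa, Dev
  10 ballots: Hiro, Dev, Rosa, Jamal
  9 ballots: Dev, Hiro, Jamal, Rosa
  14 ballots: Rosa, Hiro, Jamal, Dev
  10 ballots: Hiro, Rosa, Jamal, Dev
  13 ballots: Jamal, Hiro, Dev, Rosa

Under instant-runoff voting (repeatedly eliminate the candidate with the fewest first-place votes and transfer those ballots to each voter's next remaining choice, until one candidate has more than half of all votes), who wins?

Round 1: Dev 9, Rosa 40, Jamal 26, Hiro 20. Dev eliminated.
Round 2: Rosa 40, Jamal 26, Hiro 29. Jamal eliminated.
Round 3: Rosa 40, Hiro 55. Hiro has a majority (≥48).

Hiro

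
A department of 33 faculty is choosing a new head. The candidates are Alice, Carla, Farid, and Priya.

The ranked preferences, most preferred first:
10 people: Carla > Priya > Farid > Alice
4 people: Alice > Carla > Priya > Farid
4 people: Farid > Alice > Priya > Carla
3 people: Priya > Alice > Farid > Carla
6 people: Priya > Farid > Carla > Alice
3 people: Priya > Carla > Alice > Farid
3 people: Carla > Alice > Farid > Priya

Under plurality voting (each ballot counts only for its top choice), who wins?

Carla

First-place votes: Alice 4, Carla 13, Farid 4, Priya 12.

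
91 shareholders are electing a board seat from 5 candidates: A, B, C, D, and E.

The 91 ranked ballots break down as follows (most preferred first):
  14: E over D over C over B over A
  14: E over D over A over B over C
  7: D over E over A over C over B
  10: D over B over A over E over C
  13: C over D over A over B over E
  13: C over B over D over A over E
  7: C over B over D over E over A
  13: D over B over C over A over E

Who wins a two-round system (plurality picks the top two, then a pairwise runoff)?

Round 1 first-place votes: A 0, B 0, C 33, D 30, E 28. C and D advance.
Runoff: C is ranked above D on 33 ballots, D above C on 58.

D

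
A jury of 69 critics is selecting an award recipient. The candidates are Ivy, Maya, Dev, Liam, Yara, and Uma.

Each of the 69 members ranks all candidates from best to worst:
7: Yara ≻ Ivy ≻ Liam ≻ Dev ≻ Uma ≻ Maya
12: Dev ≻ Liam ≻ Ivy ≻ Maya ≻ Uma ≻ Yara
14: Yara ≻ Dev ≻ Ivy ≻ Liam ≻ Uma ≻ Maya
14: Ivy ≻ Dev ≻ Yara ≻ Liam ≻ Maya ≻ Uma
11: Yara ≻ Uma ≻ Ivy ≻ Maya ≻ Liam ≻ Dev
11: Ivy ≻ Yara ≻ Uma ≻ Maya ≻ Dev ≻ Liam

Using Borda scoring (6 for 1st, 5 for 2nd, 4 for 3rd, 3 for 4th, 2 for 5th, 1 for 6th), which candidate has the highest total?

Ivy: 7×5 + 12×4 + 14×4 + 14×6 + 11×4 + 11×6 = 333
Maya: 7×1 + 12×3 + 14×1 + 14×2 + 11×3 + 11×3 = 151
Dev: 7×3 + 12×6 + 14×5 + 14×5 + 11×1 + 11×2 = 266
Liam: 7×4 + 12×5 + 14×3 + 14×3 + 11×2 + 11×1 = 205
Yara: 7×6 + 12×1 + 14×6 + 14×4 + 11×6 + 11×5 = 315
Uma: 7×2 + 12×2 + 14×2 + 14×1 + 11×5 + 11×4 = 179

Ivy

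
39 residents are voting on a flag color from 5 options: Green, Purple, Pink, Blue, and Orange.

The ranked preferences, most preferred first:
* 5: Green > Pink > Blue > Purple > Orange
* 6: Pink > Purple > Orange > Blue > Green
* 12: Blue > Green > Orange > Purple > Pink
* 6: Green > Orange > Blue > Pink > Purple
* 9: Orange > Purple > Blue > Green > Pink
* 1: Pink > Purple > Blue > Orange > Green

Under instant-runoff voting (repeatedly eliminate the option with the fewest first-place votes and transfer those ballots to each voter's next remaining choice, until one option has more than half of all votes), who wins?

Orange

Round 1: Green 11, Purple 0, Pink 7, Blue 12, Orange 9. Purple eliminated.
Round 2: Green 11, Pink 7, Blue 12, Orange 9. Pink eliminated.
Round 3: Green 11, Blue 13, Orange 15. Green eliminated.
Round 4: Blue 18, Orange 21. Orange has a majority (≥20).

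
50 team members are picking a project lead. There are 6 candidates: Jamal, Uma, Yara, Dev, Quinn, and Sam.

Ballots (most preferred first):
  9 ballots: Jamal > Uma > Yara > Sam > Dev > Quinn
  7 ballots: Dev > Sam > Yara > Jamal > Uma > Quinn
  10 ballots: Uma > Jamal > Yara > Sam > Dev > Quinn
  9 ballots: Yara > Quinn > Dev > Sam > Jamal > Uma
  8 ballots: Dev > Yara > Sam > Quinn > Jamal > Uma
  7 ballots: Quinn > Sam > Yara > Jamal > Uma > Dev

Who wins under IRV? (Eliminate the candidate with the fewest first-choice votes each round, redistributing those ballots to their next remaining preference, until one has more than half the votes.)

Yara

Round 1: Jamal 9, Uma 10, Yara 9, Dev 15, Quinn 7, Sam 0. Sam eliminated.
Round 2: Jamal 9, Uma 10, Yara 9, Dev 15, Quinn 7. Quinn eliminated.
Round 3: Jamal 9, Uma 10, Yara 16, Dev 15. Jamal eliminated.
Round 4: Uma 19, Yara 16, Dev 15. Dev eliminated.
Round 5: Uma 19, Yara 31. Yara has a majority (≥26).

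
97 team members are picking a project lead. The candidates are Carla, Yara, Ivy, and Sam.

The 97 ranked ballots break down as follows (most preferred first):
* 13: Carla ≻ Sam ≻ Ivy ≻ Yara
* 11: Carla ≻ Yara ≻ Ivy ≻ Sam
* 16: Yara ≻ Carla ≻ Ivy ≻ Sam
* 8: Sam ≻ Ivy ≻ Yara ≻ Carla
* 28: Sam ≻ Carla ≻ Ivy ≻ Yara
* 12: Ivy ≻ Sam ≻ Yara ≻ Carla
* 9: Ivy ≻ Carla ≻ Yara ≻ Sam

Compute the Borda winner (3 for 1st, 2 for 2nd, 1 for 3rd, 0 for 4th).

Carla: 13×3 + 11×3 + 16×2 + 8×0 + 28×2 + 12×0 + 9×2 = 178
Yara: 13×0 + 11×2 + 16×3 + 8×1 + 28×0 + 12×1 + 9×1 = 99
Ivy: 13×1 + 11×1 + 16×1 + 8×2 + 28×1 + 12×3 + 9×3 = 147
Sam: 13×2 + 11×0 + 16×0 + 8×3 + 28×3 + 12×2 + 9×0 = 158

Carla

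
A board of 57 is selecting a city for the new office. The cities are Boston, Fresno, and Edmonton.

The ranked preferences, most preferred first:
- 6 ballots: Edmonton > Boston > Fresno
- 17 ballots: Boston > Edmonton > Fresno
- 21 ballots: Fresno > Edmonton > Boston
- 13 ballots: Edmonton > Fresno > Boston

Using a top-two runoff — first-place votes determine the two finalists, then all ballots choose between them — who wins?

Round 1 first-place votes: Boston 17, Fresno 21, Edmonton 19. Fresno and Edmonton advance.
Runoff: Fresno is ranked above Edmonton on 21 ballots, Edmonton above Fresno on 36.

Edmonton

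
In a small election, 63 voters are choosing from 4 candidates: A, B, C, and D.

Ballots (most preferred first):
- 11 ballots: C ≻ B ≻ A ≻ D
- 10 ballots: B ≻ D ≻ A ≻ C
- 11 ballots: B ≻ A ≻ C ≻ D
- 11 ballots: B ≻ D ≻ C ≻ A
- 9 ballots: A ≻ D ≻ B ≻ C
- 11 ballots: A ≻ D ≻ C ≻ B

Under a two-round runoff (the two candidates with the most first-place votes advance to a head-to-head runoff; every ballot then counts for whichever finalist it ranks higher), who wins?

Round 1 first-place votes: A 20, B 32, C 11, D 0. B and A advance.
Runoff: B is ranked above A on 43 ballots, A above B on 20.

B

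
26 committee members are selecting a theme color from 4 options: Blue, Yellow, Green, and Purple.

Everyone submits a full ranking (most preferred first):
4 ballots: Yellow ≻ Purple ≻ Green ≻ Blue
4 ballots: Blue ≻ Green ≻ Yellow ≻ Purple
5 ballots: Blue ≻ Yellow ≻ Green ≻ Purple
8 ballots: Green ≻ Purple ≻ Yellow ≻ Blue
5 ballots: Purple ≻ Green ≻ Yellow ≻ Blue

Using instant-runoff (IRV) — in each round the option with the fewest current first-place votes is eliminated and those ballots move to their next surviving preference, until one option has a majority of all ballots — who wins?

Round 1: Blue 9, Yellow 4, Green 8, Purple 5. Yellow eliminated.
Round 2: Blue 9, Green 8, Purple 9. Green eliminated.
Round 3: Blue 9, Purple 17. Purple has a majority (≥14).

Purple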